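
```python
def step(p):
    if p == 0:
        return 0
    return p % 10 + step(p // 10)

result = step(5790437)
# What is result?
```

Sum of digits of 5790437: 7 + 3 + 4 + 0 + 9 + 7 + 5 = 35

Answer: 35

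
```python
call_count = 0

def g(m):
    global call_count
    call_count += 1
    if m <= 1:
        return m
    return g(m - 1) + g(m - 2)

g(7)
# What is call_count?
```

Calls(m) = 1 + Calls(m-1) + Calls(m-2); Calls(0)=Calls(1)=1. For m=7 this gives 41.

Answer: 41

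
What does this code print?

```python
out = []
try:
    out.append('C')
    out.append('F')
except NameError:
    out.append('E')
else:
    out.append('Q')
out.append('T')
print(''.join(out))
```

Execution trace: 'C' (try body) → 'F' (try body, no exception) → 'Q' (else) → 'T' (after the try/except). Output: CFQT

Answer: CFQT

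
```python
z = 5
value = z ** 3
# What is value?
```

Trace:
`z = 5` → z = 5
`value = z ** 3` → value = 125
So value = 125

Answer: 125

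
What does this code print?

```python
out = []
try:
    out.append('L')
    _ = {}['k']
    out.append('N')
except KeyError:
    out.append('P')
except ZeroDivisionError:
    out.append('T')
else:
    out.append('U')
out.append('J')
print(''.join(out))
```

Execution trace: 'L' (try body) → 'P' (except KeyError) → 'J' (after the try/except). Output: LPJ

Answer: LPJ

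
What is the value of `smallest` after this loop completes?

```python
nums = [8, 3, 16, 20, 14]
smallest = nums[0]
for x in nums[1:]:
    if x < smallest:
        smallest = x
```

Minimum of [8, 3, 16, 20, 14]
`smallest` takes the values: 8 → 3

Answer: 3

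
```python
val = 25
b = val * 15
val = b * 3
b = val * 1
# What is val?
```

Trace:
`val = 25` → val = 25
`b = val * 15` → b = 375
`val = b * 3` → val = 1125
`b = val * 1` → b = 1125
So val = 1125

Answer: 1125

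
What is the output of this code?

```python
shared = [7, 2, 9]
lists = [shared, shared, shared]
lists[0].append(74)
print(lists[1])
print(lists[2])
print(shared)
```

Key concept: list of same reference.
Step by step:
`shared = [7, 2, 9]` → shared = [7, 2, 9]
`lists = [shared, shared, shared]` → lists = [[7, 2, 9], [7, 2, 9], [7, 2, 9]]
`lists[0].append(74)` → shared = [7, 2, 9, 74]; lists = [[7, 2, 9, 74], [7, 2, 9, 74], [7, 2, 9, 74]]
`print(lists[1])` → prints [7, 2, 9, 74]
`print(lists[2])` → prints [7, 2, 9, 74]
`print(shared)` → prints [7, 2, 9, 74]

Answer:
[7, 2, 9, 74]
[7, 2, 9, 74]
[7, 2, 9, 74]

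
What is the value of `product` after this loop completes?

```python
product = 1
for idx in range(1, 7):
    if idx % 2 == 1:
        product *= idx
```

Product of odd numbers 1 to 6
`product` takes the values: 1 → 3 → 15

Answer: 15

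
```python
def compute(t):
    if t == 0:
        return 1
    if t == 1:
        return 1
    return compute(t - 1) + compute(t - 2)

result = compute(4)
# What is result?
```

Build up from base cases: compute(0)=1, compute(1)=1, compute(2)=2, compute(3)=3, compute(4)=5

Answer: 5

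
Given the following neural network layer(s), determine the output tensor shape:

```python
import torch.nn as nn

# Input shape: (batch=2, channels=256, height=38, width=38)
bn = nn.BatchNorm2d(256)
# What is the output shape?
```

Input: (2, 256, 38, 38) -> Output: (2, 256, 38, 38)

Answer: (2, 256, 38, 38)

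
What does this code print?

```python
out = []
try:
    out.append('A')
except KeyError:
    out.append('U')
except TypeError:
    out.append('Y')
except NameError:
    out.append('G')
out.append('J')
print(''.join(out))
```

Execution trace: 'A' (try body, no exception) → 'J' (after the try/except). Output: AJ

Answer: AJ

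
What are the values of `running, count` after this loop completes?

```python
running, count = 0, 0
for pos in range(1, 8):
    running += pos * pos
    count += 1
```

Sum of squares and count
`running, count` takes the values: (0, 0) → (1, 0) → (1, 1) → (5, 1) → (5, 2) → (14, 2) → (14, 3) → (30, 3) → (30, 4) → (55, 4) → (55, 5) → (91, 5) → (91, 6) → (140, 6) → (140, 7)

Answer: 140, 7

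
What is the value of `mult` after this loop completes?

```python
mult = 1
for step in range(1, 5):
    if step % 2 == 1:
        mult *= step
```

Product of odd numbers 1 to 4
`mult` takes the values: 1 → 3

Answer: 3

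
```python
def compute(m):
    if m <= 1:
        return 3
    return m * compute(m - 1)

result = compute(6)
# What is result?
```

compute(6) = 6 * 5 * 4 * 3 * 2 * 3 = 2160

Answer: 2160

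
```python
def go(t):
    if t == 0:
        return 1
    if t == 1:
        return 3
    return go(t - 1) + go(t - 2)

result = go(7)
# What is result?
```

Build up from base cases: go(0)=1, go(1)=3, go(2)=4, go(3)=7, go(4)=11, go(5)=18, go(6)=29, ..., go(7)=47

Answer: 47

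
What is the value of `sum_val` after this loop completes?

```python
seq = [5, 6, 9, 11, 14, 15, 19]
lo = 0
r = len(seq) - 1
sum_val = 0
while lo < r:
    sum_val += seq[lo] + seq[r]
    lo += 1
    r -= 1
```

Sum of pairs from ends
`sum_val` takes the values: 0 → 24 → 45 → 68

Answer: 68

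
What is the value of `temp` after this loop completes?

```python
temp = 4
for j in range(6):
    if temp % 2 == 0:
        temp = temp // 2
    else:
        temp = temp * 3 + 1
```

Collatz-style transformation from 4
`temp` takes the values: 4 → 2 → 1 → 4 → 2 → 1 → 4

Answer: 4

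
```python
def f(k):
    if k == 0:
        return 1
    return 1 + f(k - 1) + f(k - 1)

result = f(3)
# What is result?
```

f(k) = 1 + 2·f(k-1), f(0)=1. Closed form: (1+1)·2^3 - 1 = 15.

Answer: 15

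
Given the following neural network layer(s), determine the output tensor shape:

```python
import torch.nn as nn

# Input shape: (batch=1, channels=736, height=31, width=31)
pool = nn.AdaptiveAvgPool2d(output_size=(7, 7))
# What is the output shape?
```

Input: (1, 736, 31, 31) -> Output: (1, 736, 7, 7)

Answer: (1, 736, 7, 7)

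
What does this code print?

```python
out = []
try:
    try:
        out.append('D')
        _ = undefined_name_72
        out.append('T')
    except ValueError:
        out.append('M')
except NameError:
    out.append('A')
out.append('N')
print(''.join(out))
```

Execution trace: 'D' (try body) → 'A' (outer except NameError) → 'N' (after the try/except). Output: DAN

Answer: DAN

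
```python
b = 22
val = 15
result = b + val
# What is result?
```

Trace:
`b = 22` → b = 22
`val = 15` → val = 15
`result = b + val` → result = 37
So result = 37

Answer: 37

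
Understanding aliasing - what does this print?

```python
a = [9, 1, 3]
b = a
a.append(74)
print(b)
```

Key concept: basic list aliasing.
Step by step:
`a = [9, 1, 3]` → a = [9, 1, 3]
`b = a` → b = [9, 1, 3] (same object as a)
`a.append(74)` → a = [9, 1, 3, 74] (same object as b); b = [9, 1, 3, 74] (same object as a)
`print(b)` → prints [9, 1, 3, 74]

Answer: [9, 1, 3, 74]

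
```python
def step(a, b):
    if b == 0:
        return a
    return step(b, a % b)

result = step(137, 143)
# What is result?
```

step(137, 143) -> step(143, 137) -> step(137, 6) -> step(6, 5) -> step(5, 1) -> step(1, 0) -> 1

Answer: 1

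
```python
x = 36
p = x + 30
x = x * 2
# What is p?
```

Trace:
`x = 36` → x = 36
`p = x + 30` → p = 66
`x = x * 2` → x = 72
So p = 66

Answer: 66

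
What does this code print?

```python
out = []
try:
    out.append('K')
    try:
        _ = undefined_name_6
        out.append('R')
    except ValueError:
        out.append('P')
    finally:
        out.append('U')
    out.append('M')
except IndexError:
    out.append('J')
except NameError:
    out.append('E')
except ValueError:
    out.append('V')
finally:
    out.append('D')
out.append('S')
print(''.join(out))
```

Execution trace: 'K' (try body) → 'U' (inner finally) → 'E' (except NameError) → 'D' (finally) → 'S' (after the try/except). Output: KUEDS

Answer: KUEDS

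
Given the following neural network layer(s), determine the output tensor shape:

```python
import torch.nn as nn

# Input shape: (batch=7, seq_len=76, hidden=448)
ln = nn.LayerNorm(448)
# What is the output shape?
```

Input: (7, 76, 448) -> Output: (7, 76, 448)

Answer: (7, 76, 448)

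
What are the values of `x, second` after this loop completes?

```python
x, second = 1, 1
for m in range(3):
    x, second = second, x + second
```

Fibonacci: after 3 iterations
`x, second` takes the values: (1, 1) → (1, 2) → (2, 3) → (3, 5)

Answer: 3, 5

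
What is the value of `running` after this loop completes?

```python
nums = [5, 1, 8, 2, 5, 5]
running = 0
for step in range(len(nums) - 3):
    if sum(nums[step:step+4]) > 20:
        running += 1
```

Count windows with sum > 20
`running` takes the values: 0

Answer: 0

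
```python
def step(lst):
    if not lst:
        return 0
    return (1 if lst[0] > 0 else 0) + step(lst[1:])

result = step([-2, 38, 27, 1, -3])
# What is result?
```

Count of positive elements in [-2, 38, 27, 1, -3] = 3

Answer: 3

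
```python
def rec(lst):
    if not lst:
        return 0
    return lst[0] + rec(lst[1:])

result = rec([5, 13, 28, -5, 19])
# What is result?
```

5 + 13 + 28 + (-5) + 19 + 0 = 60

Answer: 60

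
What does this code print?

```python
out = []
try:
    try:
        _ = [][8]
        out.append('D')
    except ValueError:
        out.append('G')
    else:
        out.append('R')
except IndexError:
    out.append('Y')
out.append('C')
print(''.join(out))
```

Execution trace: 'Y' (outer except IndexError) → 'C' (after the try/except). Output: YC

Answer: YC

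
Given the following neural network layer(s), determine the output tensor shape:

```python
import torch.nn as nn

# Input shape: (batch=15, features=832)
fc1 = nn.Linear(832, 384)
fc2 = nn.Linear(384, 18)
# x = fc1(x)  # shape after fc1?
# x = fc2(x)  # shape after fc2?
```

Input: (15, 832) -> after fc1: (15, 384) -> Output: (15, 18)

Answer: (15, 18)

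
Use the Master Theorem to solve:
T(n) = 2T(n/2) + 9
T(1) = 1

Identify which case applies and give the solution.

a=2, b=2, f(n)=9. log_2(2) = 1. Since c=0 < 1, Case 1 applies: T(n) = Θ(n^log_b(a)) = O(n).

Answer: O(n) - Case 1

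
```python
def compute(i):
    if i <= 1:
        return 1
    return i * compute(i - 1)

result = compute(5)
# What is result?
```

compute(5) = 5 * 4 * 3 * 2 * 1 = 120

Answer: 120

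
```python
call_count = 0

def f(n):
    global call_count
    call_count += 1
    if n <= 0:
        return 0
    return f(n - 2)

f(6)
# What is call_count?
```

Linear recursion stepping by 2: 4 calls from n=6 down to ≤0.

Answer: 4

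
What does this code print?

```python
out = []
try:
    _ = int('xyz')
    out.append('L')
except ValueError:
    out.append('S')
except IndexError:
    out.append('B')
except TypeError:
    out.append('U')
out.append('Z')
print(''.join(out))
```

Execution trace: 'S' (except ValueError) → 'Z' (after the try/except). Output: SZ

Answer: SZ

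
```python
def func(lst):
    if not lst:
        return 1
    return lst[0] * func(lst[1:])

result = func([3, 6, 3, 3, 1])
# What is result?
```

Product over [3, 6, 3, 3, 1] = 3 * 6 * 3 * 3 * 1 = 162

Answer: 162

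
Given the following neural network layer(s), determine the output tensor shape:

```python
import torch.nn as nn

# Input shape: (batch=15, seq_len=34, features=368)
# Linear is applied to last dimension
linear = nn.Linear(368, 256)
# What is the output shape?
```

Input: (15, 34, 368) -> Output: (15, 34, 256)

Answer: (15, 34, 256)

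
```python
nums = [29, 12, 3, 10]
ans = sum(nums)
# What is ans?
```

Trace:
`nums = [29, 12, 3, 10]` → nums = [29, 12, 3, 10]
`ans = sum(nums)` → ans = 54
So ans = 54

Answer: 54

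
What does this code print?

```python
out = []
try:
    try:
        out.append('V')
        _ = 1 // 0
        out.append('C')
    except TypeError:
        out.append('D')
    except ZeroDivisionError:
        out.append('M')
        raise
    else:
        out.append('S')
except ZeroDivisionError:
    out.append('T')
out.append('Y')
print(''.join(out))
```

Execution trace: 'V' (inner try body) → 'M' (inner except ZeroDivisionError) → 'T' (outer except ZeroDivisionError) → 'Y' (after the try/except). Output: VMTY

Answer: VMTY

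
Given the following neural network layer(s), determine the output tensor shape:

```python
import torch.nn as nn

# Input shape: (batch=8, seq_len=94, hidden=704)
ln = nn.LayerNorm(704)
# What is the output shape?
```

Input: (8, 94, 704) -> Output: (8, 94, 704)

Answer: (8, 94, 704)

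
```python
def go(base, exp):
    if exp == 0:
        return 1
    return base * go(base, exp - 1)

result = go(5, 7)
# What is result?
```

go(5, 7) = 5 * 5 * 5 * 5 * 5 * 5 * 5 = 78125

Answer: 78125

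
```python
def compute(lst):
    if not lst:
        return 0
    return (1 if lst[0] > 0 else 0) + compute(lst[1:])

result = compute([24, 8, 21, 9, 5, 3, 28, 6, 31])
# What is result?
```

Count of positive elements in [24, 8, 21, 9, 5, 3, 28, 6, 31] = 9

Answer: 9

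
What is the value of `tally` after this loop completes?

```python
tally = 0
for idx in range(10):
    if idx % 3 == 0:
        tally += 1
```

Count numbers divisible by 3 in range(10)
`tally` takes the values: 0 → 1 → 2 → 3 → 4

Answer: 4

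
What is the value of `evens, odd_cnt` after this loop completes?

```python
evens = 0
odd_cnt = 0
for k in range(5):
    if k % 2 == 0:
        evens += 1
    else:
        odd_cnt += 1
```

Count evens and odds in range(5)
`evens, odd_cnt` takes the values: (0, 0) → (1, 0) → (1, 1) → (2, 1) → (2, 2) → (3, 2)

Answer: 3, 2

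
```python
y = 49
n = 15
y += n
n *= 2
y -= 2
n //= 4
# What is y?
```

Trace:
`y = 49` → y = 49
`n = 15` → n = 15
`y += n` → y = 64
`n *= 2` → n = 30
`y -= 2` → y = 62
`n //= 4` → n = 7
So y = 62

Answer: 62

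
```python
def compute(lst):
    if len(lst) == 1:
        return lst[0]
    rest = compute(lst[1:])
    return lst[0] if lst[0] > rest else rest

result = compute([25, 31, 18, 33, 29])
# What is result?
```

Recursive max over [25, 31, 18, 33, 29] = 33

Answer: 33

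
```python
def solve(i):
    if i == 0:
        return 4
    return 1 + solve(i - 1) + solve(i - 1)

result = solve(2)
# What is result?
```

solve(i) = 1 + 2·solve(i-1), solve(0)=4. Closed form: (4+1)·2^2 - 1 = 19.

Answer: 19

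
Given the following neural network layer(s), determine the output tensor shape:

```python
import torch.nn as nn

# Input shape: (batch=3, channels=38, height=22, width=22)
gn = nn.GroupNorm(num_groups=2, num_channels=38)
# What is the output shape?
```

Input: (3, 38, 22, 22) -> Output: (3, 38, 22, 22)

Answer: (3, 38, 22, 22)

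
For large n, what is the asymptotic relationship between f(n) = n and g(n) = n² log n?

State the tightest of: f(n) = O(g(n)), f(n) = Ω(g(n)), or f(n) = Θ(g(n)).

n vs n² log n: f(n) = O(g(n)) but not Ω(g(n)) — n² log n grows strictly faster than n.

Answer: f(n) = O(g(n)) but not Ω(g(n)) — n² log n grows strictly faster than n.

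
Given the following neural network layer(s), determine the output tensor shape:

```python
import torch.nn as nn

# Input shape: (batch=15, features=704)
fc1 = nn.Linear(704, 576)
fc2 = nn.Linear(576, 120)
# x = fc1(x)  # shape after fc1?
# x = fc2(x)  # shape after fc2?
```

Input: (15, 704) -> after fc1: (15, 576) -> Output: (15, 120)

Answer: (15, 120)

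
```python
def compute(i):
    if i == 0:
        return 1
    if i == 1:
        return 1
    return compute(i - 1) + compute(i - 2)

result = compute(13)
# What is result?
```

Build up from base cases: compute(0)=1, compute(1)=1, compute(2)=2, compute(3)=3, compute(4)=5, compute(5)=8, compute(6)=13, ..., compute(13)=377

Answer: 377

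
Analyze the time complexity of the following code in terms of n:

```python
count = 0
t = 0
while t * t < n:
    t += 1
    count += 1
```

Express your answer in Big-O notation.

Each loop level contributes: √n. Multiplying the contributions gives O(√n).

Answer: O(√n)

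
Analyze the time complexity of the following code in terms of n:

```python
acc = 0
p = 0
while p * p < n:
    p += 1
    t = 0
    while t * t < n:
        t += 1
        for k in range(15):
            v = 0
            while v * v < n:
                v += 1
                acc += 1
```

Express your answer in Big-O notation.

Each loop level contributes: √n × √n × 1 × √n. Multiplying the contributions gives O(n√n).

Answer: O(n√n)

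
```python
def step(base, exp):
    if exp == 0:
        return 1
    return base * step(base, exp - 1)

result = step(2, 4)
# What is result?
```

step(2, 4) = 2 * 2 * 2 * 2 = 16

Answer: 16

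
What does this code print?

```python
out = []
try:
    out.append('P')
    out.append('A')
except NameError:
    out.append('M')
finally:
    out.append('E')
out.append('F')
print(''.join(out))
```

Execution trace: 'P' (try body) → 'A' (try body, no exception) → 'E' (finally) → 'F' (after the try/except). Output: PAEF

Answer: PAEF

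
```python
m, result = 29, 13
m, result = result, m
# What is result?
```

Trace:
`m, result = 29, 13` → m = 29; result = 13
`m, result = result, m` → m = 13; result = 29
So result = 29

Answer: 29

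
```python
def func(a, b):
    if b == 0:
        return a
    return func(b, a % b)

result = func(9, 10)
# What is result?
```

func(9, 10) -> func(10, 9) -> func(9, 1) -> func(1, 0) -> 1

Answer: 1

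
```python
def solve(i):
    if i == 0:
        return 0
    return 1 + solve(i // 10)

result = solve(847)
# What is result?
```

Count of digits of 847: 3

Answer: 3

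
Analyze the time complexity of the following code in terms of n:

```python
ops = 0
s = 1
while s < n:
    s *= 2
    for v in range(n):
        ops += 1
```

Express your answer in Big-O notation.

Each loop level contributes: log n × n. Multiplying the contributions gives O(n log n).

Answer: O(n log n)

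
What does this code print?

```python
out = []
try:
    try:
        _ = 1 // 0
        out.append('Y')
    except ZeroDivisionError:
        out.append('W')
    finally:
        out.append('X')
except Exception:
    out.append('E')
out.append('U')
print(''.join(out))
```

Execution trace: 'W' (inner except ZeroDivisionError) → 'X' (inner finally) → 'U' (after the try/except). Output: WXU

Answer: WXU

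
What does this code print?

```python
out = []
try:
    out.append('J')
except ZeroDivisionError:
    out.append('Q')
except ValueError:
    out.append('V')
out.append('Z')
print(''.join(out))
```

Execution trace: 'J' (try body, no exception) → 'Z' (after the try/except). Output: JZ

Answer: JZ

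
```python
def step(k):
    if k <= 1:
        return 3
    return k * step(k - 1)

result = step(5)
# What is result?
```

step(5) = 5 * 4 * 3 * 2 * 3 = 360

Answer: 360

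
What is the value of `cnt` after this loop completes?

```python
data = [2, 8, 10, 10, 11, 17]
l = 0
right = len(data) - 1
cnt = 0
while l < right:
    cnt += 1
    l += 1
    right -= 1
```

Iterations until pointers meet (list length 6)
`cnt` takes the values: 0 → 1 → 2 → 3

Answer: 3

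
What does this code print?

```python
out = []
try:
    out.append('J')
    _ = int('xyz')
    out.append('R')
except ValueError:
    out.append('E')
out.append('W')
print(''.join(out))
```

Execution trace: 'J' (try body) → 'E' (except ValueError) → 'W' (after the try/except). Output: JEW

Answer: JEW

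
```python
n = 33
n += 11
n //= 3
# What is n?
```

Trace:
`n = 33` → n = 33
`n += 11` → n = 44
`n //= 3` → n = 14
So n = 14

Answer: 14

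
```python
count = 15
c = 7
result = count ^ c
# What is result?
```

Trace:
`count = 15` → count = 15
`c = 7` → c = 7
`result = count ^ c` → result = 8
So result = 8

Answer: 8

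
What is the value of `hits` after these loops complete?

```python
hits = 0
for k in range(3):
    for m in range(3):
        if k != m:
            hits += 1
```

3² - 3 (exclude diagonal)
`hits` takes the values: 0 → 1 → 2 → 3 → 4 → 5 → 6

Answer: 6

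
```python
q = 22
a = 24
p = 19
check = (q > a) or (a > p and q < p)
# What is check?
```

Trace:
`q = 22` → q = 22
`a = 24` → a = 24
`p = 19` → p = 19
`check = (q > a) or (a > p and q < p)` → check = False
So check = False

Answer: False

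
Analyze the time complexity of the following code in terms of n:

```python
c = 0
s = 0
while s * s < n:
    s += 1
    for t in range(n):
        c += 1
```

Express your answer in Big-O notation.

Each loop level contributes: √n × n. Multiplying the contributions gives O(n√n).

Answer: O(n√n)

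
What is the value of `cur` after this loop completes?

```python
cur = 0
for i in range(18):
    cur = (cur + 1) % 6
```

Increment mod 6, 18 times = 0
`cur` takes the values: 0 → 1 → 2 → 3 → 4 → 5 → 0 → 1 → 2 → 3 → 4 → 5 → 0 → 1 → 2 → 3 → 4 → 5 → 0

Answer: 0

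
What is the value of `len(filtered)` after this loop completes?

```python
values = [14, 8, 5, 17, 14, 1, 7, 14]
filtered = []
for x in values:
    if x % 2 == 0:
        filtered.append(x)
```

Count even numbers in [14, 8, 5, 17, 14, 1, 7, 14]
`filtered` takes the values: [] → [14] → [14, 8] → [14, 8, 14] → [14, 8, 14, 14]
So `len(filtered)` = 4

Answer: 4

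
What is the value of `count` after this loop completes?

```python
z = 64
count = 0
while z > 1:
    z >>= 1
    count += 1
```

Count right shifts until 1
`count` takes the values: 0 → 1 → 2 → 3 → 4 → 5 → 6

Answer: 6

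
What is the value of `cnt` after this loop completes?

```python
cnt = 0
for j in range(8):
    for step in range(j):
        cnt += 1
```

Triangle number: 0+1+2+...+7
`cnt` takes the values: 0 → 1 → 2 → 3 → 4 → 5 → 6 → 7 → 8 → 9 → 10 → 11 → 12 → 13 → 14 → 15 → 16 → 17 → 18 → 19 → 20 → 21 → 22 → 23 → 24 → 25 → 26 → 27 → 28

Answer: 28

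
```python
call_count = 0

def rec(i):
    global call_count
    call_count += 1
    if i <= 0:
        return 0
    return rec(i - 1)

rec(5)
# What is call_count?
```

Linear recursion stepping by 1: 6 calls from i=5 down to ≤0.

Answer: 6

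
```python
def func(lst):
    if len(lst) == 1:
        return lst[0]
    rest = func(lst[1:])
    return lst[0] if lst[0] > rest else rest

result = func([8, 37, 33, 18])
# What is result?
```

Recursive max over [8, 37, 33, 18] = 37

Answer: 37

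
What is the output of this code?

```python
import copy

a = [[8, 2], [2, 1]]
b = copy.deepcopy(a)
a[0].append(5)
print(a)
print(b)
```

Key concept: deep copy is fully independent.
Step by step:
`a = [[8, 2], [2, 1]]` → a = [[8, 2], [2, 1]]
`b = copy.deepcopy(a)` → b = [[8, 2], [2, 1]]
`a[0].append(5)` → a = [[8, 2, 5], [2, 1]]
`print(a)` → prints [[8, 2, 5], [2, 1]]
`print(b)` → prints [[8, 2], [2, 1]]

Answer:
[[8, 2, 5], [2, 1]]
[[8, 2], [2, 1]]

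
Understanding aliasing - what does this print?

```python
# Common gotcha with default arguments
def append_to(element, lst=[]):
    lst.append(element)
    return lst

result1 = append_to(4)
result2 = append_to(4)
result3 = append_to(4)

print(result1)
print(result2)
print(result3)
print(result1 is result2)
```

Key concept: mutable default argument gotcha.
Step by step:
`result1 = append_to(4)` → result1 = [4]
`result2 = append_to(4)` → result1 = [4, 4] (same object as result2); result2 = [4, 4] (same object as result1)
`result3 = append_to(4)` → result1 = [4, 4, 4] (same object as result2, result3); result2 = [4, 4, 4] (same object as result1, result3); result3 = [4, 4, 4] (same object as result1, result2)
`print(result1)` → prints [4, 4, 4]
`print(result2)` → prints [4, 4, 4]
`print(result3)` → prints [4, 4, 4]
`print(result1 is result2)` → prints True

Answer:
[4, 4, 4]
[4, 4, 4]
[4, 4, 4]
True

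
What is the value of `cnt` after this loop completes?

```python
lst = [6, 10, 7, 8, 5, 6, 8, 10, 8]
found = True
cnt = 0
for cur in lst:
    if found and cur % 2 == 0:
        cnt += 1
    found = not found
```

Count even values at even positions
`cnt` takes the values: 0 → 1 → 2 → 3

Answer: 3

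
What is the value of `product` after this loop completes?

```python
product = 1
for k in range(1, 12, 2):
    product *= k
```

Product of 1, 3, 5, ... up to 11
`product` takes the values: 1 → 3 → 15 → 105 → 945 → 10395

Answer: 10395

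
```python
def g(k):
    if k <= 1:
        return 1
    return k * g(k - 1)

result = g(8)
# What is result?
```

g(8) = 8 * 7 * 6 * 5 * 4 * 3 * 2 * 1 = 40320

Answer: 40320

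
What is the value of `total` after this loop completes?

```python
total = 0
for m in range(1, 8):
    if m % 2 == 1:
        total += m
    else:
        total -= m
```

Add odd, subtract even
`total` takes the values: 0 → 1 → -1 → 2 → -2 → 3 → -3 → 4

Answer: 4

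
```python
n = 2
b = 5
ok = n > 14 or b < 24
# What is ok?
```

Trace:
`n = 2` → n = 2
`b = 5` → b = 5
`ok = n > 14 or b < 24` → ok = True
So ok = True

Answer: True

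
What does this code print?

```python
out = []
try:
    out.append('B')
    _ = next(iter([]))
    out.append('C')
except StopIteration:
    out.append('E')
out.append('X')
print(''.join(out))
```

Execution trace: 'B' (try body) → 'E' (except StopIteration) → 'X' (after the try/except). Output: BEX

Answer: BEX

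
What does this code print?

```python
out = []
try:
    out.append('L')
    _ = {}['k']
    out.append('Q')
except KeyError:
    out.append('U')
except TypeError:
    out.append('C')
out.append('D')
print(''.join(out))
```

Execution trace: 'L' (try body) → 'U' (except KeyError) → 'D' (after the try/except). Output: LUD

Answer: LUD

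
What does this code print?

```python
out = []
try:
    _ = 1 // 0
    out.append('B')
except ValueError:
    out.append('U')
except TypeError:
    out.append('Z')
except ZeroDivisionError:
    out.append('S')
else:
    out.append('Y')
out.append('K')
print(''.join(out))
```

Execution trace: 'S' (except ZeroDivisionError) → 'K' (after the try/except). Output: SK

Answer: SK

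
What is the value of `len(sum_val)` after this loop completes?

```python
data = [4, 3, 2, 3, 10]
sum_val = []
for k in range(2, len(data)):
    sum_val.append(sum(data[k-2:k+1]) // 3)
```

Number of 3-element averages
`sum_val` takes the values: [] → [3] → [3, 2] → [3, 2, 5]
So `len(sum_val)` = 3

Answer: 3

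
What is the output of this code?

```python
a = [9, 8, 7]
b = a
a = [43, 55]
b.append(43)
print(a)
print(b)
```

Key concept: rebinding vs mutation: a is rebound to a new list, b still points at the original.
Step by step:
`a = [9, 8, 7]` → a = [9, 8, 7]
`b = a` → b = [9, 8, 7] (same object as a)
`a = [43, 55]` → a = [43, 55]
`b.append(43)` → b = [9, 8, 7, 43]
`print(a)` → prints [43, 55]
`print(b)` → prints [9, 8, 7, 43]

Answer:
[43, 55]
[9, 8, 7, 43]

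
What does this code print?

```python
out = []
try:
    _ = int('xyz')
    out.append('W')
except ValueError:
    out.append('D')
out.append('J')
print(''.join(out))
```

Execution trace: 'D' (except ValueError) → 'J' (after the try/except). Output: DJ

Answer: DJ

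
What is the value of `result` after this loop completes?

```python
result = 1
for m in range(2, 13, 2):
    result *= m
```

Product of even numbers 2 to 12
`result` takes the values: 1 → 2 → 8 → 48 → 384 → 3840 → 46080

Answer: 46080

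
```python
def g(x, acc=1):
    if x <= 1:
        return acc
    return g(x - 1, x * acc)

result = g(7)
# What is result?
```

Accumulator trace (n, acc): (7, 1) -> (6, 7) -> (5, 42) -> (4, 210) -> (3, 840) -> (2, 2520) -> (1, 5040) -> return 5040

Answer: 5040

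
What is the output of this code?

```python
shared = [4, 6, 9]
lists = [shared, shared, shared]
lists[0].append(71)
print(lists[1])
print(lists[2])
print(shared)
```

Key concept: list of same reference.
Step by step:
`shared = [4, 6, 9]` → shared = [4, 6, 9]
`lists = [shared, shared, shared]` → lists = [[4, 6, 9], [4, 6, 9], [4, 6, 9]]
`lists[0].append(71)` → shared = [4, 6, 9, 71]; lists = [[4, 6, 9, 71], [4, 6, 9, 71], [4, 6, 9, 71]]
`print(lists[1])` → prints [4, 6, 9, 71]
`print(lists[2])` → prints [4, 6, 9, 71]
`print(shared)` → prints [4, 6, 9, 71]

Answer:
[4, 6, 9, 71]
[4, 6, 9, 71]
[4, 6, 9, 71]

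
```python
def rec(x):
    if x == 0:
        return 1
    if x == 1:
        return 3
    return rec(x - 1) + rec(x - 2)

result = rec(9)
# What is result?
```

Build up from base cases: rec(0)=1, rec(1)=3, rec(2)=4, rec(3)=7, rec(4)=11, rec(5)=18, rec(6)=29, ..., rec(9)=123

Answer: 123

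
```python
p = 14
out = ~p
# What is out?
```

Trace:
`p = 14` → p = 14
`out = ~p` → out = -15
So out = -15

Answer: -15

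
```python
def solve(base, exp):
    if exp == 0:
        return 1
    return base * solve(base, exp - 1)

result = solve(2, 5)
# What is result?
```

solve(2, 5) = 2 * 2 * 2 * 2 * 2 = 32

Answer: 32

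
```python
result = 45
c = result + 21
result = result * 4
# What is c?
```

Trace:
`result = 45` → result = 45
`c = result + 21` → c = 66
`result = result * 4` → result = 180
So c = 66

Answer: 66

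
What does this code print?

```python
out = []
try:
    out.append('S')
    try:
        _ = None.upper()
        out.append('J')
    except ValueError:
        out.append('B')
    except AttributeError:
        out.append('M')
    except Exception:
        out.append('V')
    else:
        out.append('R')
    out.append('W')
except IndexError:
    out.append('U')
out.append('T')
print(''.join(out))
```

Execution trace: 'S' (try body) → 'M' (inner except AttributeError) → 'W' (try body, no exception) → 'T' (after the try/except). Output: SMWT

Answer: SMWT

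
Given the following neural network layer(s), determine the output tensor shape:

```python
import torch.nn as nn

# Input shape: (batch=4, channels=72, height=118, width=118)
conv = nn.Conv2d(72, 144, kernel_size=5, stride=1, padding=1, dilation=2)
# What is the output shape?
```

Input: (4, 72, 118, 118) -> Output: (4, 144, 112, 112)

Answer: (4, 144, 112, 112)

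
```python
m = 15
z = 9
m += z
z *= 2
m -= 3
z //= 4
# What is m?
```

Trace:
`m = 15` → m = 15
`z = 9` → z = 9
`m += z` → m = 24
`z *= 2` → z = 18
`m -= 3` → m = 21
`z //= 4` → z = 4
So m = 21

Answer: 21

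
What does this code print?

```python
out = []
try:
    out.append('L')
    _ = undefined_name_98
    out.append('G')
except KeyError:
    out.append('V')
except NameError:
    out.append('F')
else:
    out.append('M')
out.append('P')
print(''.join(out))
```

Execution trace: 'L' (try body) → 'F' (except NameError) → 'P' (after the try/except). Output: LFP

Answer: LFP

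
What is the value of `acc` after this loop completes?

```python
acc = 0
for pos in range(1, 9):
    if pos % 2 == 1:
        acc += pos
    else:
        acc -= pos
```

Add odd, subtract even
`acc` takes the values: 0 → 1 → -1 → 2 → -2 → 3 → -3 → 4 → -4

Answer: -4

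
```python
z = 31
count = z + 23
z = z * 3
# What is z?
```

Trace:
`z = 31` → z = 31
`count = z + 23` → count = 54
`z = z * 3` → z = 93
So z = 93

Answer: 93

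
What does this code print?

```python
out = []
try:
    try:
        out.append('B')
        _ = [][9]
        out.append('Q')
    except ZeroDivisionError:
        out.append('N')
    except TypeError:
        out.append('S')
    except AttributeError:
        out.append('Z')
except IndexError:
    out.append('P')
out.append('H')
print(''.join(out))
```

Execution trace: 'B' (try body) → 'P' (outer except IndexError) → 'H' (after the try/except). Output: BPH

Answer: BPH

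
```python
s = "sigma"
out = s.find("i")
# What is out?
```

Trace:
`s = "sigma"` → s = 'sigma'
`out = s.find("i")` → out = 1
So out = 1

Answer: 1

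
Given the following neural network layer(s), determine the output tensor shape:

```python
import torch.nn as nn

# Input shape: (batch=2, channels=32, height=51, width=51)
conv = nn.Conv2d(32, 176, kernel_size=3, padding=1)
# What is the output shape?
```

Input: (2, 32, 51, 51) -> Output: (2, 176, 51, 51)

Answer: (2, 176, 51, 51)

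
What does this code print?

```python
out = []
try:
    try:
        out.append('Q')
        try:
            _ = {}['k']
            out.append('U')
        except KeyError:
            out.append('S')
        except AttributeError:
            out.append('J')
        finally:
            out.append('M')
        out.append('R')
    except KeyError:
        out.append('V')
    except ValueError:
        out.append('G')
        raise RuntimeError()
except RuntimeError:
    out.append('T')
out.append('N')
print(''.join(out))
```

Execution trace: 'Q' (try body) → 'S' (inner except KeyError) → 'M' (inner finally) → 'R' (try body, no exception) → 'N' (after the try/except). Output: QSMRN

Answer: QSMRN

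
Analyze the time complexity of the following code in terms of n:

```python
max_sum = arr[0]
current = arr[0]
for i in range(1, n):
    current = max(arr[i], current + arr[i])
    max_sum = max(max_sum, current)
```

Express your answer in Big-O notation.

This is Kadane's algorithm for maximum subarray. Time complexity: O(n).

Answer: O(n)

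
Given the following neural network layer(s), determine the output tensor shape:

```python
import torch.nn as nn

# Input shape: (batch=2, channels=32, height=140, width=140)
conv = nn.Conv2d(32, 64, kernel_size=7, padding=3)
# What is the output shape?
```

Input: (2, 32, 140, 140) -> Output: (2, 64, 140, 140)

Answer: (2, 64, 140, 140)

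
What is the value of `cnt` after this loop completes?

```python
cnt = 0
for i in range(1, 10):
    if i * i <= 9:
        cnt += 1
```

Count numbers where i² ≤ 9
`cnt` takes the values: 0 → 1 → 2 → 3

Answer: 3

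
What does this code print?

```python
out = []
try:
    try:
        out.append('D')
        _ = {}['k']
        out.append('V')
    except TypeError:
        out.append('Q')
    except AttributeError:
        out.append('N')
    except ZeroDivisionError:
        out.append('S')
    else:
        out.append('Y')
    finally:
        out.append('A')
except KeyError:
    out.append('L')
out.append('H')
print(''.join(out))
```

Execution trace: 'D' (inner try body) → 'A' (inner finally) → 'L' (outer except KeyError) → 'H' (after the try/except). Output: DALH

Answer: DALH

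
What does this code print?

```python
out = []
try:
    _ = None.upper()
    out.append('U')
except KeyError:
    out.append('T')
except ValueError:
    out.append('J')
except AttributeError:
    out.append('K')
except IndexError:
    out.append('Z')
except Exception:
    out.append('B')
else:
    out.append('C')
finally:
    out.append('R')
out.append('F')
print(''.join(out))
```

Execution trace: 'K' (except AttributeError) → 'R' (finally) → 'F' (after the try/except). Output: KRF

Answer: KRF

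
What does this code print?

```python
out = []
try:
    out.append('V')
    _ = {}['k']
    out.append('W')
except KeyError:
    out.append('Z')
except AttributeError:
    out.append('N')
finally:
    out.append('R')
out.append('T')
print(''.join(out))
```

Execution trace: 'V' (try body) → 'Z' (except KeyError) → 'R' (finally) → 'T' (after the try/except). Output: VZRT

Answer: VZRT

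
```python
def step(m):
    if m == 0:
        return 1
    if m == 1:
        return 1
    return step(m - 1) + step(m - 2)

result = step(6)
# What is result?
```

Build up from base cases: step(0)=1, step(1)=1, step(2)=2, step(3)=3, step(4)=5, step(5)=8, step(6)=13

Answer: 13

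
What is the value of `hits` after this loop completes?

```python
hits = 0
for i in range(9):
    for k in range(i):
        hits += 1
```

Triangle number: 0+1+2+...+8
`hits` takes the values: 0 → 1 → 2 → 3 → 4 → 5 → 6 → 7 → 8 → 9 → 10 → 11 → 12 → 13 → 14 → 15 → 16 → 17 → 18 → 19 → 20 → 21 → 22 → 23 → 24 → 25 → 26 → 27 → 28 → 29 → 30 → 31 → 32 → 33 → 34 → 35 → 36

Answer: 36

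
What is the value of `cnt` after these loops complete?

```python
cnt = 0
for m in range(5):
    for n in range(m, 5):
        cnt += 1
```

Upper triangle: 5 + 4 + ... + 1
`cnt` takes the values: 0 → 1 → 2 → 3 → 4 → 5 → 6 → 7 → 8 → 9 → 10 → 11 → 12 → 13 → 14 → 15

Answer: 15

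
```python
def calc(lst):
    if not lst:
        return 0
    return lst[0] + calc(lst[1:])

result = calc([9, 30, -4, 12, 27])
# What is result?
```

9 + 30 + (-4) + 12 + 27 + 0 = 74

Answer: 74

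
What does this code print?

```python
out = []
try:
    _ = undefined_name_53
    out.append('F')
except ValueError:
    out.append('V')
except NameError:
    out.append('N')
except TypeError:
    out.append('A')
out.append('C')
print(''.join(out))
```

Execution trace: 'N' (except NameError) → 'C' (after the try/except). Output: NC

Answer: NC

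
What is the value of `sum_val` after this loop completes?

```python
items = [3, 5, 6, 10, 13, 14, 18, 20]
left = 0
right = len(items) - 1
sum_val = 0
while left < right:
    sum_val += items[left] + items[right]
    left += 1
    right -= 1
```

Sum of pairs from ends
`sum_val` takes the values: 0 → 23 → 46 → 66 → 89

Answer: 89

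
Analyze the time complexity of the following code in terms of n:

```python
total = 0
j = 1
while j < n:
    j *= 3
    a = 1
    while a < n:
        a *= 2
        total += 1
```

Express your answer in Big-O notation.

Each loop level contributes: log n × log n. Multiplying the contributions gives O(log² n).

Answer: O(log² n)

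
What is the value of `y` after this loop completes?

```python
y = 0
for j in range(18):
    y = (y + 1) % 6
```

Increment mod 6, 18 times = 0
`y` takes the values: 0 → 1 → 2 → 3 → 4 → 5 → 0 → 1 → 2 → 3 → 4 → 5 → 0 → 1 → 2 → 3 → 4 → 5 → 0

Answer: 0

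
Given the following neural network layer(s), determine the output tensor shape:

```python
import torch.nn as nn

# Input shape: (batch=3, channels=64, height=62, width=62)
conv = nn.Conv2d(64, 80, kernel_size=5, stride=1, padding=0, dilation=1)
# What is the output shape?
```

Input: (3, 64, 62, 62) -> Output: (3, 80, 58, 58)

Answer: (3, 80, 58, 58)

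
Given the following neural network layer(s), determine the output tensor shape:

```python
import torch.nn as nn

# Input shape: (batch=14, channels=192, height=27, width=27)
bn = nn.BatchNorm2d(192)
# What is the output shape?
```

Input: (14, 192, 27, 27) -> Output: (14, 192, 27, 27)

Answer: (14, 192, 27, 27)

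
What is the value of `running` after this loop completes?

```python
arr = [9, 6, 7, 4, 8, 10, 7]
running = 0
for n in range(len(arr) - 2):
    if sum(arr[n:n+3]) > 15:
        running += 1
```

Count windows with sum > 15
`running` takes the values: 0 → 1 → 2 → 3 → 4 → 5

Answer: 5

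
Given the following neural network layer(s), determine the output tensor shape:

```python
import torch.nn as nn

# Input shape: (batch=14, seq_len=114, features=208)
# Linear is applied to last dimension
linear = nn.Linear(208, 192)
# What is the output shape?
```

Input: (14, 114, 208) -> Output: (14, 114, 192)

Answer: (14, 114, 192)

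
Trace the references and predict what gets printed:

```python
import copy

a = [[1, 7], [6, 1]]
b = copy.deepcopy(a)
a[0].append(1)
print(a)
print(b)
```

Key concept: deep copy is fully independent.
Step by step:
`a = [[1, 7], [6, 1]]` → a = [[1, 7], [6, 1]]
`b = copy.deepcopy(a)` → b = [[1, 7], [6, 1]]
`a[0].append(1)` → a = [[1, 7, 1], [6, 1]]
`print(a)` → prints [[1, 7, 1], [6, 1]]
`print(b)` → prints [[1, 7], [6, 1]]

Answer:
[[1, 7, 1], [6, 1]]
[[1, 7], [6, 1]]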